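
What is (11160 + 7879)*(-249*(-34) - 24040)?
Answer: -296513386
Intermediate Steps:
(11160 + 7879)*(-249*(-34) - 24040) = 19039*(8466 - 24040) = 19039*(-15574) = -296513386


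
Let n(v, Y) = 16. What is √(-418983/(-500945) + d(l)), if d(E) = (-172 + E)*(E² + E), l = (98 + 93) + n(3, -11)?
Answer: √378165632840392935/500945 ≈ 1227.6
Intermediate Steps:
l = 207 (l = (98 + 93) + 16 = 191 + 16 = 207)
d(E) = (-172 + E)*(E + E²)
√(-418983/(-500945) + d(l)) = √(-418983/(-500945) + 207*(-172 + 207² - 171*207)) = √(-418983*(-1/500945) + 207*(-172 + 42849 - 35397)) = √(418983/500945 + 207*7280) = √(418983/500945 + 1506960) = √(754904496183/500945) = √378165632840392935/500945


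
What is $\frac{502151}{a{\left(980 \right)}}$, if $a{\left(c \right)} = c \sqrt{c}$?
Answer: $\frac{502151 \sqrt{5}}{68600} \approx 16.368$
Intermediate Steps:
$a{\left(c \right)} = c^{\frac{3}{2}}$
$\frac{502151}{a{\left(980 \right)}} = \frac{502151}{980^{\frac{3}{2}}} = \frac{502151}{13720 \sqrt{5}} = 502151 \frac{\sqrt{5}}{68600} = \frac{502151 \sqrt{5}}{68600}$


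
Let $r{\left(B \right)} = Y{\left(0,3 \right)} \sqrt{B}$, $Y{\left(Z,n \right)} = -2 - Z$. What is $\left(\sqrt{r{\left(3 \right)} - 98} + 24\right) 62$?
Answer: $1488 + 62 \sqrt{-98 - 2 \sqrt{3}} \approx 1488.0 + 624.52 i$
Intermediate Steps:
$r{\left(B \right)} = - 2 \sqrt{B}$ ($r{\left(B \right)} = \left(-2 - 0\right) \sqrt{B} = \left(-2 + 0\right) \sqrt{B} = - 2 \sqrt{B}$)
$\left(\sqrt{r{\left(3 \right)} - 98} + 24\right) 62 = \left(\sqrt{- 2 \sqrt{3} - 98} + 24\right) 62 = \left(\sqrt{-98 - 2 \sqrt{3}} + 24\right) 62 = \left(24 + \sqrt{-98 - 2 \sqrt{3}}\right) 62 = 1488 + 62 \sqrt{-98 - 2 \sqrt{3}}$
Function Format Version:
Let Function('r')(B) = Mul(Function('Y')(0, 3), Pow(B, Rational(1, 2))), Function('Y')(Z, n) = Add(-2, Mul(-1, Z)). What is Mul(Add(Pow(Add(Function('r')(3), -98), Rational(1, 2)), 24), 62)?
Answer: Add(1488, Mul(62, Pow(Add(-98, Mul(-2, Pow(3, Rational(1, 2)))), Rational(1, 2)))) ≈ Add(1488.0, Mul(624.52, I))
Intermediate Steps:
Function('r')(B) = Mul(-2, Pow(B, Rational(1, 2))) (Function('r')(B) = Mul(Add(-2, Mul(-1, 0)), Pow(B, Rational(1, 2))) = Mul(Add(-2, 0), Pow(B, Rational(1, 2))) = Mul(-2, Pow(B, Rational(1, 2))))
Mul(Add(Pow(Add(Function('r')(3), -98), Rational(1, 2)), 24), 62) = Mul(Add(Pow(Add(Mul(-2, Pow(3, Rational(1, 2))), -98), Rational(1, 2)), 24), 62) = Mul(Add(Pow(Add(-98, Mul(-2, Pow(3, Rational(1, 2)))), Rational(1, 2)), 24), 62) = Mul(Add(24, Pow(Add(-98, Mul(-2, Pow(3, Rational(1, 2)))), Rational(1, 2))), 62) = Add(1488, Mul(62, Pow(Add(-98, Mul(-2, Pow(3, Rational(1, 2)))), Rational(1, 2))))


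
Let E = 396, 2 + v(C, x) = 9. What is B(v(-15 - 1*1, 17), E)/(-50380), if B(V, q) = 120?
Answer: -6/2519 ≈ -0.0023819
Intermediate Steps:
v(C, x) = 7 (v(C, x) = -2 + 9 = 7)
B(v(-15 - 1*1, 17), E)/(-50380) = 120/(-50380) = 120*(-1/50380) = -6/2519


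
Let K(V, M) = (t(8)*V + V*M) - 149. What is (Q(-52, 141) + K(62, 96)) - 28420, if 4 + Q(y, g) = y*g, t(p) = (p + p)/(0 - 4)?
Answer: -30201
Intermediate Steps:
t(p) = -p/2 (t(p) = (2*p)/(-4) = (2*p)*(-1/4) = -p/2)
K(V, M) = -149 - 4*V + M*V (K(V, M) = ((-1/2*8)*V + V*M) - 149 = (-4*V + M*V) - 149 = -149 - 4*V + M*V)
Q(y, g) = -4 + g*y (Q(y, g) = -4 + y*g = -4 + g*y)
(Q(-52, 141) + K(62, 96)) - 28420 = ((-4 + 141*(-52)) + (-149 - 4*62 + 96*62)) - 28420 = ((-4 - 7332) + (-149 - 248 + 5952)) - 28420 = (-7336 + 5555) - 28420 = -1781 - 28420 = -30201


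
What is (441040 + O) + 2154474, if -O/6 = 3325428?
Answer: -17357054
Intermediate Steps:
O = -19952568 (O = -6*3325428 = -19952568)
(441040 + O) + 2154474 = (441040 - 19952568) + 2154474 = -19511528 + 2154474 = -17357054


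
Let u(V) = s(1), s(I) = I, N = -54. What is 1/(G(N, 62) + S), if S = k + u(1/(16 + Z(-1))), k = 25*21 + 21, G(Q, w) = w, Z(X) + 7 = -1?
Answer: 1/609 ≈ 0.0016420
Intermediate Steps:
Z(X) = -8 (Z(X) = -7 - 1 = -8)
u(V) = 1
k = 546 (k = 525 + 21 = 546)
S = 547 (S = 546 + 1 = 547)
1/(G(N, 62) + S) = 1/(62 + 547) = 1/609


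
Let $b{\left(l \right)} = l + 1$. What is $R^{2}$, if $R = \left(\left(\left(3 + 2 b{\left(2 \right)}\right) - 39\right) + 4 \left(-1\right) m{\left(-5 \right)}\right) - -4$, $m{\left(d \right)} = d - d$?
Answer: $676$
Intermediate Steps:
$b{\left(l \right)} = 1 + l$
$m{\left(d \right)} = 0$
$R = -26$ ($R = \left(\left(\left(3 + 2 \left(1 + 2\right)\right) - 39\right) + 4 \left(-1\right) 0\right) - -4 = \left(\left(\left(3 + 2 \cdot 3\right) - 39\right) - 0\right) + 4 = \left(\left(\left(3 + 6\right) - 39\right) + 0\right) + 4 = \left(\left(9 - 39\right) + 0\right) + 4 = \left(-30 + 0\right) + 4 = -30 + 4 = -26$)
$R^{2} = \left(-26\right)^{2} = 676$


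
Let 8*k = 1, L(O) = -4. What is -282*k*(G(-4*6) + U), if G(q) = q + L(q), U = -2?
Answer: 2115/2 ≈ 1057.5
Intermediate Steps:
k = ⅛ (k = (⅛)*1 = ⅛ ≈ 0.12500)
G(q) = -4 + q (G(q) = q - 4 = -4 + q)
-282*k*(G(-4*6) + U) = -141*((-4 - 4*6) - 2)/4 = -141*((-4 - 24) - 2)/4 = -141*(-28 - 2)/4 = -141*(-30)/4 = -282*(-15/4) = 2115/2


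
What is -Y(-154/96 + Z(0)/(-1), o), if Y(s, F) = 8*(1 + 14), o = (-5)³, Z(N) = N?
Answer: -120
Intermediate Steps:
o = -125
Y(s, F) = 120 (Y(s, F) = 8*15 = 120)
-Y(-154/96 + Z(0)/(-1), o) = -1*120 = -120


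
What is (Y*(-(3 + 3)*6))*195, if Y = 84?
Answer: -589680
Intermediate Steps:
(Y*(-(3 + 3)*6))*195 = (84*(-(3 + 3)*6))*195 = (84*(-1*6*6))*195 = (84*(-6*6))*195 = (84*(-36))*195 = -3024*195 = -589680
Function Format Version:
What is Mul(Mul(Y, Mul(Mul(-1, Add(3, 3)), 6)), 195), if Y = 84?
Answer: -589680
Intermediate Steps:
Mul(Mul(Y, Mul(Mul(-1, Add(3, 3)), 6)), 195) = Mul(Mul(84, Mul(Mul(-1, Add(3, 3)), 6)), 195) = Mul(Mul(84, Mul(Mul(-1, 6), 6)), 195) = Mul(Mul(84, Mul(-6, 6)), 195) = Mul(Mul(84, -36), 195) = Mul(-3024, 195) = -589680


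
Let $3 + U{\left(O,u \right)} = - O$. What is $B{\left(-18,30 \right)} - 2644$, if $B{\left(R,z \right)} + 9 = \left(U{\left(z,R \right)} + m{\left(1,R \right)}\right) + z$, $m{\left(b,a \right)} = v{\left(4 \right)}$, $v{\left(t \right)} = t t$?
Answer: $-2640$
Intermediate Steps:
$U{\left(O,u \right)} = -3 - O$
$v{\left(t \right)} = t^{2}$
$m{\left(b,a \right)} = 16$ ($m{\left(b,a \right)} = 4^{2} = 16$)
$B{\left(R,z \right)} = 4$ ($B{\left(R,z \right)} = -9 + \left(\left(\left(-3 - z\right) + 16\right) + z\right) = -9 + \left(\left(13 - z\right) + z\right) = -9 + 13 = 4$)
$B{\left(-18,30 \right)} - 2644 = 4 - 2644 = -2640$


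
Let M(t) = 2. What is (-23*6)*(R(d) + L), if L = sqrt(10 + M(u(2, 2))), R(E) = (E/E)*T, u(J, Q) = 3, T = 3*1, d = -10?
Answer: -414 - 276*sqrt(3) ≈ -892.05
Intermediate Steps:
T = 3
R(E) = 3 (R(E) = (E/E)*3 = 1*3 = 3)
L = 2*sqrt(3) (L = sqrt(10 + 2) = sqrt(12) = 2*sqrt(3) ≈ 3.4641)
(-23*6)*(R(d) + L) = (-23*6)*(3 + 2*sqrt(3)) = -138*(3 + 2*sqrt(3)) = -414 - 276*sqrt(3)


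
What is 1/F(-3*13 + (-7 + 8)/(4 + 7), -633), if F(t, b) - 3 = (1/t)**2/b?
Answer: 115955472/347866295 ≈ 0.33333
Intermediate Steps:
F(t, b) = 3 + 1/(b*t**2) (F(t, b) = 3 + (1/t)**2/b = 3 + 1/(t**2*b) = 3 + 1/(b*t**2))
1/F(-3*13 + (-7 + 8)/(4 + 7), -633) = 1/(3 + 1/((-633)*(-3*13 + (-7 + 8)/(4 + 7))**2)) = 1/(3 - 1/(633*(-39 + 1/11)**2)) = 1/(3 - 1/(633*(-428/11)**2)) = 1/(3 - 1/633*121/183184) = 1/(3 - 121/115955472) = 1/(347866295/115955472) = 115955472/347866295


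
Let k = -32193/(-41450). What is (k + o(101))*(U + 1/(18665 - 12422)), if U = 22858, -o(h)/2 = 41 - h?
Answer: 47626415436769/17251490 ≈ 2.7607e+6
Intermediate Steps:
o(h) = -82 + 2*h (o(h) = -2*(41 - h) = -82 + 2*h)
k = 32193/41450 (k = -32193*(-1/41450) = 32193/41450 ≈ 0.77667)
(k + o(101))*(U + 1/(18665 - 12422)) = (32193/41450 + (-82 + 2*101))*(22858 + 1/(18665 - 12422)) = (32193/41450 + (-82 + 202))*(22858 + 1/6243) = (32193/41450 + 120)*(22858 + 1/6243) = (5006193/41450)*(142702495/6243) = 47626415436769/17251490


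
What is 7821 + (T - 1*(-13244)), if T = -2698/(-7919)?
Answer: 166816433/7919 ≈ 21065.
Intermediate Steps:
T = 2698/7919 (T = -2698*(-1/7919) = 2698/7919 ≈ 0.34070)
7821 + (T - 1*(-13244)) = 7821 + (2698/7919 - 1*(-13244)) = 7821 + (2698/7919 + 13244) = 7821 + 104881934/7919 = 166816433/7919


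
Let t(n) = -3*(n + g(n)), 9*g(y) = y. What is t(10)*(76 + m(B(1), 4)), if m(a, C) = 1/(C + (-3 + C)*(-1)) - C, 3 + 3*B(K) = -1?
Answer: -21700/9 ≈ -2411.1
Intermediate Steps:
g(y) = y/9
B(K) = -4/3 (B(K) = -1 + (1/3)*(-1) = -1 - 1/3 = -4/3)
t(n) = -10*n/3 (t(n) = -3*(n + n/9) = -10*n/3)
m(a, C) = 1/3 - C (m(a, C) = 1/(C + (3 - C)) - C = 1/3 - C)
t(10)*(76 + m(B(1), 4)) = (-10/3*10)*(76 + (1/3 - 1*4)) = -100*(76 + (1/3 - 4))/3 = -100*(76 - 11/3)/3 = -100/3*217/3 = -21700/9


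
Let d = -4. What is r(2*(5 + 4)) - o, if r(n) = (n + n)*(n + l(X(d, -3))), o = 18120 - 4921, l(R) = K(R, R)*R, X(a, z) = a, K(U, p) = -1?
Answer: -12407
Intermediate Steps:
l(R) = -R
o = 13199
r(n) = 2*n*(4 + n) (r(n) = (n + n)*(n - 1*(-4)) = (2*n)*(n + 4) = (2*n)*(4 + n) = 2*n*(4 + n))
r(2*(5 + 4)) - o = 2*(2*(5 + 4))*(4 + 2*(5 + 4)) - 1*13199 = 2*(2*9)*(4 + 2*9) - 13199 = 2*18*(4 + 18) - 13199 = 2*18*22 - 13199 = 792 - 13199 = -12407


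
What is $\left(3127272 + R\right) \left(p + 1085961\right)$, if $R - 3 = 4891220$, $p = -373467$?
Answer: $5713129576530$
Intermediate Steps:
$R = 4891223$ ($R = 3 + 4891220 = 4891223$)
$\left(3127272 + R\right) \left(p + 1085961\right) = \left(3127272 + 4891223\right) \left(-373467 + 1085961\right) = 8018495 \cdot 712494 = 5713129576530$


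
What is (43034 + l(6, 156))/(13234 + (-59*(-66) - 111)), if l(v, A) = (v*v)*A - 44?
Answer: 48606/17017 ≈ 2.8563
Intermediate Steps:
l(v, A) = -44 + A*v² (l(v, A) = v²*A - 44 = A*v² - 44 = -44 + A*v²)
(43034 + l(6, 156))/(13234 + (-59*(-66) - 111)) = (43034 + (-44 + 156*6²))/(13234 + (-59*(-66) - 111)) = (43034 + (-44 + 156*36))/(13234 + (3894 - 111)) = (43034 + (-44 + 5616))/(13234 + 3783) = (43034 + 5572)/17017 = 48606*(1/17017) = 48606/17017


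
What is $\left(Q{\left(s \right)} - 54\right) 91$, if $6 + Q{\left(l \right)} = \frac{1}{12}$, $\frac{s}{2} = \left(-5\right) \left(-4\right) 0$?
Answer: $- \frac{65429}{12} \approx -5452.4$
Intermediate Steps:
$s = 0$ ($s = 2 \left(-5\right) \left(-4\right) 0 = 2 \cdot 20 \cdot 0 = 2 \cdot 0 = 0$)
$Q{\left(l \right)} = - \frac{71}{12}$ ($Q{\left(l \right)} = -6 + \frac{1}{12} = - \frac{71}{12}$)
$\left(Q{\left(s \right)} - 54\right) 91 = \left(- \frac{71}{12} - 54\right) 91 = \left(- \frac{719}{12}\right) 91 = - \frac{65429}{12}$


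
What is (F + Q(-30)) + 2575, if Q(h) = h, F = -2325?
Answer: 220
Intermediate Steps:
(F + Q(-30)) + 2575 = (-2325 - 30) + 2575 = -2355 + 2575 = 220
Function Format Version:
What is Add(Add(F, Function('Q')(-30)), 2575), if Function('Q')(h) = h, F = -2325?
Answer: 220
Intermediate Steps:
Add(Add(F, Function('Q')(-30)), 2575) = Add(Add(-2325, -30), 2575) = Add(-2355, 2575) = 220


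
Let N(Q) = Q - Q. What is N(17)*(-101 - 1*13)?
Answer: 0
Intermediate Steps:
N(Q) = 0
N(17)*(-101 - 1*13) = 0*(-101 - 1*13) = 0*(-101 - 13) = 0*(-114) = 0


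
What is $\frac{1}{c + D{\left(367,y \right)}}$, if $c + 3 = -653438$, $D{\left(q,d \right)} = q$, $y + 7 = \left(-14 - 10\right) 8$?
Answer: $- \frac{1}{653074} \approx -1.5312 \cdot 10^{-6}$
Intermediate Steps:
$y = -199$ ($y = -7 + \left(-14 - 10\right) 8 = -7 - 192 = -199$)
$c = -653441$ ($c = -3 - 653438 = -653441$)
$\frac{1}{c + D{\left(367,y \right)}} = \frac{1}{-653441 + 367} = \frac{1}{-653074} = - \frac{1}{653074}$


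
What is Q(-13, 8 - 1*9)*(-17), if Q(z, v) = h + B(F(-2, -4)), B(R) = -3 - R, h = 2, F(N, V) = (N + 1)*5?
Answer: -68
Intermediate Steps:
F(N, V) = 5 + 5*N (F(N, V) = (1 + N)*5 = 5 + 5*N)
Q(z, v) = 4 (Q(z, v) = 2 + (-3 - (5 + 5*(-2))) = 2 + (-3 - (5 - 10)) = 2 + (-3 - 1*(-5)) = 2 + (-3 + 5) = 2 + 2 = 4)
Q(-13, 8 - 1*9)*(-17) = 4*(-17) = -68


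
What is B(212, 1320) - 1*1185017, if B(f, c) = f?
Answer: -1184805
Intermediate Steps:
B(212, 1320) - 1*1185017 = 212 - 1*1185017 = 212 - 1185017 = -1184805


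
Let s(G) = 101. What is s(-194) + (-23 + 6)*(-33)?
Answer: 662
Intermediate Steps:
s(-194) + (-23 + 6)*(-33) = 101 + (-23 + 6)*(-33) = 101 - 17*(-33) = 101 + 561 = 662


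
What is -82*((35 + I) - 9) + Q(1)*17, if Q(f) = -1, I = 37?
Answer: -5183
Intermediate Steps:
-82*((35 + I) - 9) + Q(1)*17 = -82*((35 + 37) - 9) - 1*17 = -82*(72 - 9) - 17 = -82*63 - 17 = -5166 - 17 = -5183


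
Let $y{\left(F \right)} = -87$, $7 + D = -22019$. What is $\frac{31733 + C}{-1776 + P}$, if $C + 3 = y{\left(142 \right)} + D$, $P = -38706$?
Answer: $- \frac{9617}{40482} \approx -0.23756$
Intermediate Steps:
$D = -22026$ ($D = -7 - 22019 = -22026$)
$C = -22116$ ($C = -3 - 22113 = -22116$)
$\frac{31733 + C}{-1776 + P} = \frac{31733 - 22116}{-1776 - 38706} = \frac{9617}{-40482} = 9617 \left(- \frac{1}{40482}\right) = - \frac{9617}{40482}$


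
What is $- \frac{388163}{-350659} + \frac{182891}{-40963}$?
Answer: $- \frac{48232054200}{14364044617} \approx -3.3578$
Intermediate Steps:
$- \frac{388163}{-350659} + \frac{182891}{-40963} = \left(-388163\right) \left(- \frac{1}{350659}\right) + 182891 \left(- \frac{1}{40963}\right) = \frac{388163}{350659} - \frac{182891}{40963} = - \frac{48232054200}{14364044617}$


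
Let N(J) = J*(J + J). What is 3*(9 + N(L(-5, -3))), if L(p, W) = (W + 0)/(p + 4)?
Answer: 81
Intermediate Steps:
L(p, W) = W/(4 + p)
N(J) = 2*J**2 (N(J) = J*(2*J) = 2*J**2)
3*(9 + N(L(-5, -3))) = 3*(9 + 2*(-3/(4 - 5))**2) = 3*(9 + 2*(-3/(-1))**2) = 3*(9 + 2*(-3*(-1))**2) = 3*(9 + 2*3**2) = 3*(9 + 2*9) = 3*(9 + 18) = 3*27 = 81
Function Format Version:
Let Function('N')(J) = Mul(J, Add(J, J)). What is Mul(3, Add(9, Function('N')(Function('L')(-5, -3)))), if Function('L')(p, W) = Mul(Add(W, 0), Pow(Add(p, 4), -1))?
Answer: 81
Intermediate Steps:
Function('L')(p, W) = Mul(W, Pow(Add(4, p), -1))
Function('N')(J) = Mul(2, Pow(J, 2)) (Function('N')(J) = Mul(J, Mul(2, J)) = Mul(2, Pow(J, 2)))
Mul(3, Add(9, Function('N')(Function('L')(-5, -3)))) = Mul(3, Add(9, Mul(2, Pow(Mul(-3, Pow(Add(4, -5), -1)), 2)))) = Mul(3, Add(9, Mul(2, Pow(Mul(-3, Pow(-1, -1)), 2)))) = Mul(3, Add(9, Mul(2, Pow(Mul(-3, -1), 2)))) = Mul(3, Add(9, Mul(2, Pow(3, 2)))) = Mul(3, Add(9, Mul(2, 9))) = Mul(3, Add(9, 18)) = Mul(3, 27) = 81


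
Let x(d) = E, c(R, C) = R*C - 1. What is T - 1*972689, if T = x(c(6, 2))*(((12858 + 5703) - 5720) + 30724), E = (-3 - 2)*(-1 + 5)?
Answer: -1843989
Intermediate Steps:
c(R, C) = -1 + C*R (c(R, C) = C*R - 1 = -1 + C*R)
E = -20 (E = -5*4 = -20)
x(d) = -20
T = -871300 (T = -20*(((12858 + 5703) - 5720) + 30724) = -20*((18561 - 5720) + 30724) = -20*(12841 + 30724) = -20*43565 = -871300)
T - 1*972689 = -871300 - 1*972689 = -871300 - 972689 = -1843989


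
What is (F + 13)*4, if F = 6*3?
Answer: 124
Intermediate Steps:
F = 18
(F + 13)*4 = (18 + 13)*4 = 31*4 = 124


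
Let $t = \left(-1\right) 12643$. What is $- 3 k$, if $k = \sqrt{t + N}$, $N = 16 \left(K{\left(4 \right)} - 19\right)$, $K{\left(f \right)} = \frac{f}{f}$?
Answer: $- 3 i \sqrt{12931} \approx - 341.14 i$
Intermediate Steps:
$K{\left(f \right)} = 1$
$N = -288$ ($N = 16 \left(1 - 19\right) = 16 \left(-18\right) = -288$)
$t = -12643$
$k = i \sqrt{12931}$ ($k = \sqrt{-12643 - 288} = \sqrt{-12931} = i \sqrt{12931} \approx 113.71 i$)
$- 3 k = - 3 i \sqrt{12931}$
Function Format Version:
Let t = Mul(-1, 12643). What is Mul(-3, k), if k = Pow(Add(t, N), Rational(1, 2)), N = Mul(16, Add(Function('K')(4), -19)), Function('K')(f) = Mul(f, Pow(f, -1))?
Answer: Mul(-3, I, Pow(12931, Rational(1, 2))) ≈ Mul(-341.14, I)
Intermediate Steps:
Function('K')(f) = 1
N = -288 (N = Mul(16, Add(1, -19)) = Mul(16, -18) = -288)
t = -12643
k = Mul(I, Pow(12931, Rational(1, 2))) (k = Pow(Add(-12643, -288), Rational(1, 2)) = Pow(-12931, Rational(1, 2)) = Mul(I, Pow(12931, Rational(1, 2))) ≈ Mul(113.71, I))
Mul(-3, k) = Mul(-3, Mul(I, Pow(12931, Rational(1, 2)))) = Mul(-3, I, Pow(12931, Rational(1, 2)))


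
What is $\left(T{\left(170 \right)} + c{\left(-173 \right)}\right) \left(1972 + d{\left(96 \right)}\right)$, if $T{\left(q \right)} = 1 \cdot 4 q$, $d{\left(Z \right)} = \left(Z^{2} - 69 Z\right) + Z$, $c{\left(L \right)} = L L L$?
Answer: $-24124992420$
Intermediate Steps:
$c{\left(L \right)} = L^{3}$ ($c{\left(L \right)} = L^{2} L = L^{3}$)
$d{\left(Z \right)} = Z^{2} - 68 Z$
$T{\left(q \right)} = 4 q$
$\left(T{\left(170 \right)} + c{\left(-173 \right)}\right) \left(1972 + d{\left(96 \right)}\right) = \left(4 \cdot 170 + \left(-173\right)^{3}\right) \left(1972 + 96 \left(-68 + 96\right)\right) = \left(680 - 5177717\right) \left(1972 + 96 \cdot 28\right) = - 5177037 \left(1972 + 2688\right) = \left(-5177037\right) 4660 = -24124992420$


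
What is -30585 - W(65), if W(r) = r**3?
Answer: -305210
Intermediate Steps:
-30585 - W(65) = -30585 - 1*65**3 = -30585 - 1*274625 = -30585 - 274625 = -305210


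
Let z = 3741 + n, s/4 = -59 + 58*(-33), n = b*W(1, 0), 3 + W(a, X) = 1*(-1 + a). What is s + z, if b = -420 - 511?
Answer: -1358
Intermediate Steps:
W(a, X) = -4 + a (W(a, X) = -3 + 1*(-1 + a) = -3 + (-1 + a) = -4 + a)
b = -931
n = 2793 (n = -931*(-4 + 1) = -931*(-3) = 2793)
s = -7892 (s = 4*(-59 + 58*(-33)) = 4*(-59 - 1914) = 4*(-1973) = -7892)
z = 6534 (z = 3741 + 2793 = 6534)
s + z = -7892 + 6534 = -1358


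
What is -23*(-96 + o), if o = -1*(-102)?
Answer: -138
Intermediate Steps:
o = 102
-23*(-96 + o) = -23*(-96 + 102) = -23*6 = -138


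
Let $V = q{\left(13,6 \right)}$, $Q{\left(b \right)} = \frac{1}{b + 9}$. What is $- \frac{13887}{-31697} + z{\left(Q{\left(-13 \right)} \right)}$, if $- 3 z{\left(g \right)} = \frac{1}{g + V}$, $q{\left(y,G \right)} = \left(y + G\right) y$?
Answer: $\frac{40992619}{93854817} \approx 0.43677$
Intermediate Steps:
$q{\left(y,G \right)} = y \left(G + y\right)$ ($q{\left(y,G \right)} = \left(G + y\right) y = y \left(G + y\right)$)
$Q{\left(b \right)} = \frac{1}{9 + b}$
$V = 247$ ($V = 13 \left(6 + 13\right) = 13 \cdot 19 = 247$)
$z{\left(g \right)} = - \frac{1}{3 \left(247 + g\right)}$ ($z{\left(g \right)} = - \frac{1}{3 \left(g + 247\right)} = - \frac{1}{3 \left(247 + g\right)}$)
$- \frac{13887}{-31697} + z{\left(Q{\left(-13 \right)} \right)} = - \frac{13887}{-31697} - \frac{1}{741 + \frac{3}{9 - 13}} = \left(-13887\right) \left(- \frac{1}{31697}\right) - \frac{1}{741 + \frac{3}{-4}} = \frac{13887}{31697} - \frac{1}{741 + 3 \left(- \frac{1}{4}\right)} = \frac{13887}{31697} - \frac{1}{741 - \frac{3}{4}} = \frac{13887}{31697} - \frac{1}{\frac{2961}{4}} = \frac{13887}{31697} - \frac{4}{2961} = \frac{40992619}{93854817}$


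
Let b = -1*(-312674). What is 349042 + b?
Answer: 661716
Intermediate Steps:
b = 312674
349042 + b = 349042 + 312674 = 661716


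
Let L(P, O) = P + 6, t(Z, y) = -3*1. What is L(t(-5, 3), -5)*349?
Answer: 1047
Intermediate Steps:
t(Z, y) = -3
L(P, O) = 6 + P
L(t(-5, 3), -5)*349 = (6 - 3)*349 = 3*349 = 1047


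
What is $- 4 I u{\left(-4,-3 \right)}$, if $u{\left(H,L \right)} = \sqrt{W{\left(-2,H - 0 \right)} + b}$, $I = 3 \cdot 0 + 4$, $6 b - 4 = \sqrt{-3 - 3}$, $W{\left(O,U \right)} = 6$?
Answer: $- \frac{8 \sqrt{240 + 6 i \sqrt{6}}}{3} \approx -41.331 - 1.2643 i$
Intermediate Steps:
$b = \frac{2}{3} + \frac{i \sqrt{6}}{6}$ ($b = \frac{2}{3} + \frac{\sqrt{-3 - 3}}{6} = \frac{2}{3} + \frac{\sqrt{-6}}{6} = \frac{2}{3} + \frac{i \sqrt{6}}{6} \approx 0.66667 + 0.40825 i$)
$I = 4$ ($I = 0 + 4 = 4$)
$u{\left(H,L \right)} = \sqrt{\frac{20}{3} + \frac{i \sqrt{6}}{6}}$ ($u{\left(H,L \right)} = \sqrt{6 + \left(\frac{2}{3} + \frac{i \sqrt{6}}{6}\right)} = \sqrt{\frac{20}{3} + \frac{i \sqrt{6}}{6}}$)
$- 4 I u{\left(-4,-3 \right)} = \left(-4\right) 4 \frac{\sqrt{240 + 6 i \sqrt{6}}}{6} = - 16 \frac{\sqrt{240 + 6 i \sqrt{6}}}{6} = - \frac{8 \sqrt{240 + 6 i \sqrt{6}}}{3}$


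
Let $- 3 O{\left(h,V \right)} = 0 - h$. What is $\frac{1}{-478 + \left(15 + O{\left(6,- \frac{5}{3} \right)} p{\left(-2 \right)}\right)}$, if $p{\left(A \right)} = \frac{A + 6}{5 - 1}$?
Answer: $- \frac{1}{461} \approx -0.0021692$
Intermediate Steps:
$p{\left(A \right)} = \frac{3}{2} + \frac{A}{4}$ ($p{\left(A \right)} = \frac{6 + A}{4} = \left(6 + A\right) \frac{1}{4} = \frac{3}{2} + \frac{A}{4}$)
$O{\left(h,V \right)} = \frac{h}{3}$ ($O{\left(h,V \right)} = - \frac{0 - h}{3} = - \frac{\left(-1\right) h}{3} = \frac{h}{3}$)
$\frac{1}{-478 + \left(15 + O{\left(6,- \frac{5}{3} \right)} p{\left(-2 \right)}\right)} = \frac{1}{-478 + \left(15 + \frac{1}{3} \cdot 6 \left(\frac{3}{2} + \frac{1}{4} \left(-2\right)\right)\right)} = \frac{1}{-478 + \left(15 + 2 \left(\frac{3}{2} - \frac{1}{2}\right)\right)} = \frac{1}{-478 + \left(15 + 2 \cdot 1\right)} = \frac{1}{-478 + \left(15 + 2\right)} = \frac{1}{-478 + 17} = \frac{1}{-461} = - \frac{1}{461}$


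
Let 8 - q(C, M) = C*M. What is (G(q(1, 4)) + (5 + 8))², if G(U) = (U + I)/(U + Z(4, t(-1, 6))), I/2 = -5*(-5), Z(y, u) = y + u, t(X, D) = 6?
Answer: 13924/49 ≈ 284.16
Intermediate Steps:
Z(y, u) = u + y
I = 50 (I = 2*(-5*(-5)) = 2*25 = 50)
q(C, M) = 8 - C*M
G(U) = (50 + U)/(10 + U) (G(U) = (U + 50)/(U + (6 + 4)) = (50 + U)/(U + 10) = (50 + U)/(10 + U))
(G(q(1, 4)) + (5 + 8))² = ((50 + (8 - 1*1*4))/(10 + (8 - 1*1*4)) + (5 + 8))² = ((50 + (8 - 4))/(10 + (8 - 4)) + 13)² = ((50 + 4)/(10 + 4) + 13)² = (54/14 + 13)² = ((1/14)*54 + 13)² = (27/7 + 13)² = (118/7)² = 13924/49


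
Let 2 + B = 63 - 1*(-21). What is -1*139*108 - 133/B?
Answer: -1231117/82 ≈ -15014.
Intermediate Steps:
B = 82 (B = -2 + (63 - 1*(-21)) = -2 + (63 + 21) = -2 + 84 = 82)
-1*139*108 - 133/B = -1*139*108 - 133/82 = -139*108 - 133*1/82 = -15012 - 133/82 = -1231117/82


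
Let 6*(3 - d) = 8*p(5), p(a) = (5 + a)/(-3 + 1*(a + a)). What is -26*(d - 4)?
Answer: 1586/21 ≈ 75.524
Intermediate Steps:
p(a) = (5 + a)/(-3 + 2*a) (p(a) = (5 + a)/(-3 + 1*(2*a)) = (5 + a)/(-3 + 2*a))
d = 23/21 (d = 3 - 4*(5 + 5)/(-3 + 2*5)/3 = 3 - 4*10/(-3 + 10)/3 = 3 - 4*10/7/3 = 3 - 4*(1/7)*10/3 = 3 - 4*10/(3*7) = 3 - 1/6*80/7 = 3 - 40/21 = 23/21 ≈ 1.0952)
-26*(d - 4) = -26*(23/21 - 4) = -26*(-61/21) = 1586/21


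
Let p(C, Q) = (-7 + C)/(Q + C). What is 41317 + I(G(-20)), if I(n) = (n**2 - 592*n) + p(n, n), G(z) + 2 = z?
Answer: 2412329/44 ≈ 54826.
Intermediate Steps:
p(C, Q) = (-7 + C)/(C + Q)
G(z) = -2 + z
I(n) = n**2 - 592*n + (-7 + n)/(2*n) (I(n) = (n**2 - 592*n) + (-7 + n)/(n + n) = (n**2 - 592*n) + (-7 + n)/((2*n)) = (n**2 - 592*n) + (1/(2*n))*(-7 + n) = (n**2 - 592*n) + (-7 + n)/(2*n) = n**2 - 592*n + (-7 + n)/(2*n))
41317 + I(G(-20)) = 41317 + (-7 + (-2 - 20) + 2*(-2 - 20)**2*(-592 + (-2 - 20)))/(2*(-2 - 20)) = 41317 + (1/2)*(-7 - 22 + 2*(-22)**2*(-592 - 22))/(-22) = 41317 + (1/2)*(-1/22)*(-7 - 22 + 2*484*(-614)) = 41317 + (1/2)*(-1/22)*(-7 - 22 - 594352) = 41317 + (1/2)*(-1/22)*(-594381) = 41317 + 594381/44 = 2412329/44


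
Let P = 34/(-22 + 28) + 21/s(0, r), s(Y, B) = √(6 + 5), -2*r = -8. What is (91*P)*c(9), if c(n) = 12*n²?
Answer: 501228 + 1857492*√11/11 ≈ 1.0613e+6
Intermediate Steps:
r = 4 (r = -½*(-8) = 4)
s(Y, B) = √11
P = 17/3 + 21*√11/11 (P = 34/(-22 + 28) + 21/(√11) = 34/6 + 21*(√11/11) = 34*(⅙) + 21*√11/11 = 17/3 + 21*√11/11 ≈ 11.998)
(91*P)*c(9) = (91*(17/3 + 21*√11/11))*(12*9²) = (1547/3 + 1911*√11/11)*(12*81) = (1547/3 + 1911*√11/11)*972 = 501228 + 1857492*√11/11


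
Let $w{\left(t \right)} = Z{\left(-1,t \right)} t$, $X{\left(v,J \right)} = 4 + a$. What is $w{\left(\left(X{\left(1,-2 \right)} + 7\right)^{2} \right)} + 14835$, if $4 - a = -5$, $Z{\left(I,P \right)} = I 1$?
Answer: $14435$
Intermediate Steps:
$Z{\left(I,P \right)} = I$
$a = 9$ ($a = 4 - -5 = 4 + 5 = 9$)
$X{\left(v,J \right)} = 13$ ($X{\left(v,J \right)} = 4 + 9 = 13$)
$w{\left(t \right)} = - t$
$w{\left(\left(X{\left(1,-2 \right)} + 7\right)^{2} \right)} + 14835 = - \left(13 + 7\right)^{2} + 14835 = - 20^{2} + 14835 = \left(-1\right) 400 + 14835 = -400 + 14835 = 14435$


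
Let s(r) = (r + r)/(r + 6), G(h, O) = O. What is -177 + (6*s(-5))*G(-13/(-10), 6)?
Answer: -537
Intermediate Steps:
s(r) = 2*r/(6 + r) (s(r) = (2*r)/(6 + r) = 2*r/(6 + r))
-177 + (6*s(-5))*G(-13/(-10), 6) = -177 + (6*(2*(-5)/(6 - 5)))*6 = -177 + (6*(2*(-5)/1))*6 = -177 + (6*(2*(-5)*1))*6 = -177 + (6*(-10))*6 = -177 - 60*6 = -177 - 360 = -537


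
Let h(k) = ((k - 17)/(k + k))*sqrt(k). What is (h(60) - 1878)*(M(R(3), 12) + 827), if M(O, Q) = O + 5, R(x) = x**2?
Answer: -1579398 + 36163*sqrt(15)/60 ≈ -1.5771e+6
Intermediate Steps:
M(O, Q) = 5 + O
h(k) = (-17 + k)/(2*sqrt(k)) (h(k) = ((-17 + k)/((2*k)))*sqrt(k) = ((-17 + k)*(1/(2*k)))*sqrt(k) = ((-17 + k)/(2*k))*sqrt(k) = (-17 + k)/(2*sqrt(k)))
(h(60) - 1878)*(M(R(3), 12) + 827) = ((-17 + 60)/(2*sqrt(60)) - 1878)*((5 + 3**2) + 827) = ((1/2)*(sqrt(15)/30)*43 - 1878)*((5 + 9) + 827) = (43*sqrt(15)/60 - 1878)*(14 + 827) = (-1878 + 43*sqrt(15)/60)*841 = -1579398 + 36163*sqrt(15)/60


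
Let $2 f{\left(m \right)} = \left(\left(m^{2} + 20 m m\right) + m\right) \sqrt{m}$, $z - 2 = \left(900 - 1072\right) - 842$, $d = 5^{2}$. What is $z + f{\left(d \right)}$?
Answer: $31863$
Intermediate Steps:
$d = 25$
$z = -1012$ ($z = 2 + \left(\left(900 - 1072\right) - 842\right) = 2 - 1014 = -1012$)
$f{\left(m \right)} = \frac{\sqrt{m} \left(m + 21 m^{2}\right)}{2}$ ($f{\left(m \right)} = \frac{\left(\left(m^{2} + 20 m m\right) + m\right) \sqrt{m}}{2} = \frac{\left(\left(m^{2} + 20 m^{2}\right) + m\right) \sqrt{m}}{2} = \frac{\left(21 m^{2} + m\right) \sqrt{m}}{2} = \frac{\left(m + 21 m^{2}\right) \sqrt{m}}{2} = \frac{\sqrt{m} \left(m + 21 m^{2}\right)}{2}$)
$z + f{\left(d \right)} = -1012 + \frac{25^{\frac{3}{2}} \left(1 + 21 \cdot 25\right)}{2} = -1012 + \frac{1}{2} \cdot 125 \left(1 + 525\right) = -1012 + \frac{1}{2} \cdot 125 \cdot 526 = -1012 + 32875 = 31863$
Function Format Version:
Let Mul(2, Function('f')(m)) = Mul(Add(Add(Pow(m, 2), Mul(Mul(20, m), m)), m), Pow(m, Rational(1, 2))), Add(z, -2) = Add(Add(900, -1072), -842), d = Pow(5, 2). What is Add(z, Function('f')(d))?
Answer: 31863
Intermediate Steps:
d = 25
z = -1012 (z = Add(2, Add(Add(900, -1072), -842)) = Add(2, Add(-172, -842)) = Add(2, -1014) = -1012)
Function('f')(m) = Mul(Rational(1, 2), Pow(m, Rational(1, 2)), Add(m, Mul(21, Pow(m, 2)))) (Function('f')(m) = Mul(Rational(1, 2), Mul(Add(Add(Pow(m, 2), Mul(Mul(20, m), m)), m), Pow(m, Rational(1, 2)))) = Mul(Rational(1, 2), Mul(Add(Add(Pow(m, 2), Mul(20, Pow(m, 2))), m), Pow(m, Rational(1, 2)))) = Mul(Rational(1, 2), Mul(Add(Mul(21, Pow(m, 2)), m), Pow(m, Rational(1, 2)))) = Mul(Rational(1, 2), Mul(Add(m, Mul(21, Pow(m, 2))), Pow(m, Rational(1, 2)))) = Mul(Rational(1, 2), Mul(Pow(m, Rational(1, 2)), Add(m, Mul(21, Pow(m, 2))))) = Mul(Rational(1, 2), Pow(m, Rational(1, 2)), Add(m, Mul(21, Pow(m, 2)))))
Add(z, Function('f')(d)) = Add(-1012, Mul(Rational(1, 2), Pow(25, Rational(3, 2)), Add(1, Mul(21, 25)))) = Add(-1012, Mul(Rational(1, 2), 125, Add(1, 525))) = Add(-1012, Mul(Rational(1, 2), 125, 526)) = Add(-1012, 32875) = 31863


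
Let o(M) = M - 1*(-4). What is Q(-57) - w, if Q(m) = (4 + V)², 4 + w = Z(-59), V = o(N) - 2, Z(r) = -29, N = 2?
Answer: 97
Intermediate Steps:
o(M) = 4 + M (o(M) = M + 4 = 4 + M)
V = 4 (V = (4 + 2) - 2 = 6 - 2 = 4)
w = -33 (w = -4 - 29 = -33)
Q(m) = 64 (Q(m) = (4 + 4)² = 8² = 64)
Q(-57) - w = 64 - 1*(-33) = 64 + 33 = 97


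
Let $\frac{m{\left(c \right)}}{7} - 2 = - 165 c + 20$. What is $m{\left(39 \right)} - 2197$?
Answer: $-47088$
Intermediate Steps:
$m{\left(c \right)} = 154 - 1155 c$ ($m{\left(c \right)} = 14 + 7 \left(- 165 c + 20\right) = 14 + 7 \left(20 - 165 c\right) = 14 - \left(-140 + 1155 c\right) = 154 - 1155 c$)
$m{\left(39 \right)} - 2197 = \left(154 - 45045\right) - 2197 = -44891 - 2197 = -47088$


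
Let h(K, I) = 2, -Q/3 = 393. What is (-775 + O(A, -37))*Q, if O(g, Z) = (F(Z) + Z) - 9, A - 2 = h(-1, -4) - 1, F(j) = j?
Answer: 1011582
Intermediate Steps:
Q = -1179 (Q = -3*393 = -1179)
A = 3 (A = 2 + (2 - 1) = 2 + 1 = 3)
O(g, Z) = -9 + 2*Z (O(g, Z) = (Z + Z) - 9 = 2*Z - 9 = -9 + 2*Z)
(-775 + O(A, -37))*Q = (-775 + (-9 + 2*(-37)))*(-1179) = (-775 + (-9 - 74))*(-1179) = (-775 - 83)*(-1179) = -858*(-1179) = 1011582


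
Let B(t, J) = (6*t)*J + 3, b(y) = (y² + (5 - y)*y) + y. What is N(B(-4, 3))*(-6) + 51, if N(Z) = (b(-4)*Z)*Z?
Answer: 685635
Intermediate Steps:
b(y) = y + y² + y*(5 - y) (b(y) = (y² + y*(5 - y)) + y = y + y² + y*(5 - y))
B(t, J) = 3 + 6*J*t (B(t, J) = 6*J*t + 3 = 3 + 6*J*t)
N(Z) = -24*Z² (N(Z) = ((6*(-4))*Z)*Z = (-24*Z)*Z = -24*Z²)
N(B(-4, 3))*(-6) + 51 = -24*(3 + 6*3*(-4))²*(-6) + 51 = -24*(3 - 72)²*(-6) + 51 = -24*(-69)²*(-6) + 51 = -24*4761*(-6) + 51 = -114264*(-6) + 51 = 685584 + 51 = 685635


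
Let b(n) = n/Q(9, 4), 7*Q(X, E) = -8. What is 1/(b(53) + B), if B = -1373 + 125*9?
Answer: -8/2355 ≈ -0.0033970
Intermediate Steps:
Q(X, E) = -8/7 (Q(X, E) = (⅐)*(-8) = -8/7)
b(n) = -7*n/8 (b(n) = n/(-8/7) = n*(-7/8) = -7*n/8)
B = -248 (B = -1373 + 1125 = -248)
1/(b(53) + B) = 1/(-7/8*53 - 248) = 1/(-371/8 - 248) = 1/(-2355/8) = -8/2355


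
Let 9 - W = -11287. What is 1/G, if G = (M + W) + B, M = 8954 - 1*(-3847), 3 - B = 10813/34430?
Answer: 3130/75432017 ≈ 4.1494e-5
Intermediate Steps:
W = 11296 (W = 9 - 1*(-11287) = 9 + 11287 = 11296)
B = 8407/3130 (B = 3 - 10813/34430 = 3 - 1*983/3130 = 3 - 983/3130 = 8407/3130 ≈ 2.6859)
M = 12801 (M = 8954 + 3847 = 12801)
G = 75432017/3130 (G = (12801 + 11296) + 8407/3130 = 24097 + 8407/3130 = 75432017/3130 ≈ 24100.)
1/G = 1/(75432017/3130) = 3130/75432017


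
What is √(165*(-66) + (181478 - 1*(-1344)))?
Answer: 2*√42983 ≈ 414.65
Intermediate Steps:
√(165*(-66) + (181478 - 1*(-1344))) = √(-10890 + (181478 + 1344)) = √(-10890 + 182822) = √171932 = 2*√42983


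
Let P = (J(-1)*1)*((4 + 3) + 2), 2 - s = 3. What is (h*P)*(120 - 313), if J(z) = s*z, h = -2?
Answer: 3474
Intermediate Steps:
s = -1 (s = 2 - 1*3 = 2 - 3 = -1)
J(z) = -z
P = 9 (P = (-1*(-1)*1)*((4 + 3) + 2) = (1*1)*(7 + 2) = 1*9 = 9)
(h*P)*(120 - 313) = (-2*9)*(120 - 313) = -18*(-193) = 3474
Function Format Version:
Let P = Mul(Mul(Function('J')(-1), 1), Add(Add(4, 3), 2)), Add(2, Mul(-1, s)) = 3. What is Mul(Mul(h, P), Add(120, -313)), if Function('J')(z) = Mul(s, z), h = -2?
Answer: 3474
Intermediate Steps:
s = -1 (s = Add(2, Mul(-1, 3)) = Add(2, -3) = -1)
Function('J')(z) = Mul(-1, z)
P = 9 (P = Mul(Mul(Mul(-1, -1), 1), Add(Add(4, 3), 2)) = Mul(Mul(1, 1), Add(7, 2)) = Mul(1, 9) = 9)
Mul(Mul(h, P), Add(120, -313)) = Mul(Mul(-2, 9), Add(120, -313)) = Mul(-18, -193) = 3474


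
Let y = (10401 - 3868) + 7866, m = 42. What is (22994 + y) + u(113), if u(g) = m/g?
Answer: 4225451/113 ≈ 37393.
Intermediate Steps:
u(g) = 42/g
y = 14399 (y = 6533 + 7866 = 14399)
(22994 + y) + u(113) = (22994 + 14399) + 42/113 = 37393 + 42*(1/113) = 37393 + 42/113 = 4225451/113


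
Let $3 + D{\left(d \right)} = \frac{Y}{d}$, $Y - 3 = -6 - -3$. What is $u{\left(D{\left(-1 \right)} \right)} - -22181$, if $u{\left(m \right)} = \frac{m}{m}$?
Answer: $22182$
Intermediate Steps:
$Y = 0$ ($Y = 3 - 3 = 0$)
$D{\left(d \right)} = -3$ ($D{\left(d \right)} = -3 + \frac{0}{d} = -3 + 0 = -3$)
$u{\left(m \right)} = 1$
$u{\left(D{\left(-1 \right)} \right)} - -22181 = 1 - -22181 = 1 + 22181 = 22182$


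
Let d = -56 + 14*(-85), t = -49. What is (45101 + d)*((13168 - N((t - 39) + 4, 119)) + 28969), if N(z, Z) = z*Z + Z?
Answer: 2281073970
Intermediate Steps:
N(z, Z) = Z + Z*z (N(z, Z) = Z*z + Z = Z + Z*z)
d = -1246 (d = -56 - 1190 = -1246)
(45101 + d)*((13168 - N((t - 39) + 4, 119)) + 28969) = (45101 - 1246)*((13168 - 119*(1 + ((-49 - 39) + 4))) + 28969) = 43855*((13168 - 119*(1 + (-88 + 4))) + 28969) = 43855*((13168 - 119*(1 - 84)) + 28969) = 43855*((13168 - 119*(-83)) + 28969) = 43855*((13168 - 1*(-9877)) + 28969) = 43855*((13168 + 9877) + 28969) = 43855*(23045 + 28969) = 43855*52014 = 2281073970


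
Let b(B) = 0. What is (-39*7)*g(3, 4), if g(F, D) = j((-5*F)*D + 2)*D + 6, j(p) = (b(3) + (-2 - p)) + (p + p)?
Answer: 63882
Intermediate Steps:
j(p) = -2 + p (j(p) = (0 + (-2 - p)) + (p + p) = (-2 - p) + 2*p = -2 + p)
g(F, D) = 6 - 5*F*D² (g(F, D) = (-2 + ((-5*F)*D + 2))*D + 6 = (-2 + (-5*D*F + 2))*D + 6 = (-2 + (2 - 5*D*F))*D + 6 = (-5*D*F)*D + 6 = -5*F*D² + 6 = 6 - 5*F*D²)
(-39*7)*g(3, 4) = (-39*7)*(6 - 5*3*4²) = -273*(6 - 5*3*16) = -273*(6 - 240) = -273*(-234) = 63882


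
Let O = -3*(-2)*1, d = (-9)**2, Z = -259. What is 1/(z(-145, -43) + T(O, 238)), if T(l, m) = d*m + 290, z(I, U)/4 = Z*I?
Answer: 1/169788 ≈ 5.8897e-6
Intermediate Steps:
d = 81
O = 6 (O = 6*1 = 6)
z(I, U) = -1036*I (z(I, U) = 4*(-259*I) = -1036*I)
T(l, m) = 290 + 81*m (T(l, m) = 81*m + 290 = 290 + 81*m)
1/(z(-145, -43) + T(O, 238)) = 1/(-1036*(-145) + (290 + 81*238)) = 1/(150220 + (290 + 19278)) = 1/(150220 + 19568) = 1/169788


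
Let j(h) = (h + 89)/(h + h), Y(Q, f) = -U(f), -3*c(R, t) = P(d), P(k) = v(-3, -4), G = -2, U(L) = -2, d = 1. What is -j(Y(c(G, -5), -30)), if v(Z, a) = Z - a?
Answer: -91/4 ≈ -22.750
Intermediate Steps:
P(k) = 1 (P(k) = -3 - 1*(-4) = -3 + 4 = 1)
c(R, t) = -⅓ (c(R, t) = -⅓*1 = -⅓)
Y(Q, f) = 2 (Y(Q, f) = -1*(-2) = 2)
j(h) = (89 + h)/(2*h) (j(h) = (89 + h)/((2*h)) = (89 + h)*(1/(2*h)) = (89 + h)/(2*h))
-j(Y(c(G, -5), -30)) = -(89 + 2)/(2*2) = -91/(2*2) = -1*91/4 = -91/4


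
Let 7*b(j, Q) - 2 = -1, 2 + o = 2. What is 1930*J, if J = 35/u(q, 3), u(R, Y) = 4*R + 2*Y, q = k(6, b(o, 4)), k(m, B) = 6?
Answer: 6755/3 ≈ 2251.7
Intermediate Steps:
o = 0 (o = -2 + 2 = 0)
b(j, Q) = ⅐ (b(j, Q) = 2/7 + (⅐)*(-1) = 2/7 - ⅐ = ⅐)
q = 6
u(R, Y) = 2*Y + 4*R
J = 7/6 (J = 35/(2*3 + 4*6) = 35/(6 + 24) = 35/30 = 35*(1/30) = 7/6 ≈ 1.1667)
1930*J = 1930*(7/6) = 6755/3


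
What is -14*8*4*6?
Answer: -2688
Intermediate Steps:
-14*8*4*6 = -448*6 = -14*192 = -2688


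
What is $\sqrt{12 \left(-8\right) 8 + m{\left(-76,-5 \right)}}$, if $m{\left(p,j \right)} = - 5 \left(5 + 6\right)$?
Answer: $i \sqrt{823} \approx 28.688 i$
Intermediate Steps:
$m{\left(p,j \right)} = -55$ ($m{\left(p,j \right)} = \left(-5\right) 11 = -55$)
$\sqrt{12 \left(-8\right) 8 + m{\left(-76,-5 \right)}} = \sqrt{12 \left(-8\right) 8 - 55} = \sqrt{\left(-96\right) 8 - 55} = \sqrt{-768 - 55} = \sqrt{-823} = i \sqrt{823}$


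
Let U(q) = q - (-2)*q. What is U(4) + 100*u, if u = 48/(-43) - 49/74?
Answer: -263858/1591 ≈ -165.84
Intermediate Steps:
U(q) = 3*q (U(q) = q + 2*q = 3*q)
u = -5659/3182 (u = 48*(-1/43) - 49*1/74 = -48/43 - 49/74 = -5659/3182 ≈ -1.7784)
U(4) + 100*u = 3*4 + 100*(-5659/3182) = 12 - 282950/1591 = -263858/1591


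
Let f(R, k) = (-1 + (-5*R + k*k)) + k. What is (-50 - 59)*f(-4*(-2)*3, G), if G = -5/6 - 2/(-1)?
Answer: 464885/36 ≈ 12913.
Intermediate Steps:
G = 7/6 (G = -5*⅙ - 2*(-1) = -⅚ + 2 = 7/6 ≈ 1.1667)
f(R, k) = -1 + k + k² - 5*R (f(R, k) = (-1 + (-5*R + k²)) + k = (-1 + (k² - 5*R)) + k = (-1 + k² - 5*R) + k = -1 + k + k² - 5*R)
(-50 - 59)*f(-4*(-2)*3, G) = (-50 - 59)*(-1 + 7/6 + (7/6)² - 5*(-4*(-2))*3) = -109*(-1 + 7/6 + 49/36 - 40*3) = -109*(-1 + 7/6 + 49/36 - 5*24) = -109*(-1 + 7/6 + 49/36 - 120) = -109*(-4265/36) = 464885/36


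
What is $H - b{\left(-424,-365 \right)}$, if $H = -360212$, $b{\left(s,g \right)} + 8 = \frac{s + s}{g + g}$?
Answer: $- \frac{131474884}{365} \approx -3.6021 \cdot 10^{5}$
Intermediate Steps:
$b{\left(s,g \right)} = -8 + \frac{s}{g}$ ($b{\left(s,g \right)} = -8 + \frac{s + s}{g + g} = -8 + \frac{2 s}{2 g} = -8 + 2 s \frac{1}{2 g} = -8 + \frac{s}{g}$)
$H - b{\left(-424,-365 \right)} = -360212 - \left(-8 - \frac{424}{-365}\right) = -360212 - \left(-8 - - \frac{424}{365}\right) = -360212 - \left(-8 + \frac{424}{365}\right) = -360212 - - \frac{2496}{365} = -360212 + \frac{2496}{365} = - \frac{131474884}{365}$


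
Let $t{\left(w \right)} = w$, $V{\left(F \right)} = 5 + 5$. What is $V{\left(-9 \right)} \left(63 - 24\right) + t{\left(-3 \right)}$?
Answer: $387$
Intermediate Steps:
$V{\left(F \right)} = 10$
$V{\left(-9 \right)} \left(63 - 24\right) + t{\left(-3 \right)} = 10 \left(63 - 24\right) - 3 = 10 \cdot 39 - 3 = 390 - 3 = 387$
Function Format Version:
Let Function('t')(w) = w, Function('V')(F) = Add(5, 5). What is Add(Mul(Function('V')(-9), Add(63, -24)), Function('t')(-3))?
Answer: 387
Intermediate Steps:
Function('V')(F) = 10
Add(Mul(Function('V')(-9), Add(63, -24)), Function('t')(-3)) = Add(Mul(10, Add(63, -24)), -3) = Add(Mul(10, 39), -3) = Add(390, -3) = 387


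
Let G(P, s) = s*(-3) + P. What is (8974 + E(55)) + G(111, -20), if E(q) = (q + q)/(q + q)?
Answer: 9146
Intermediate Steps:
E(q) = 1 (E(q) = (2*q)/((2*q)) = (2*q)*(1/(2*q)) = 1)
G(P, s) = P - 3*s (G(P, s) = -3*s + P = P - 3*s)
(8974 + E(55)) + G(111, -20) = (8974 + 1) + (111 - 3*(-20)) = 8975 + (111 + 60) = 8975 + 171 = 9146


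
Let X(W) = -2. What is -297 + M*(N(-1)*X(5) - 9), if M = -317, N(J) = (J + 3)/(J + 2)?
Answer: 3824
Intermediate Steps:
N(J) = (3 + J)/(2 + J)
-297 + M*(N(-1)*X(5) - 9) = -297 - 317*(((3 - 1)/(2 - 1))*(-2) - 9) = -297 - 317*((2/1)*(-2) - 9) = -297 - 317*((1*2)*(-2) - 9) = -297 - 317*(2*(-2) - 9) = -297 - 317*(-4 - 9) = -297 - 317*(-13) = -297 + 4121 = 3824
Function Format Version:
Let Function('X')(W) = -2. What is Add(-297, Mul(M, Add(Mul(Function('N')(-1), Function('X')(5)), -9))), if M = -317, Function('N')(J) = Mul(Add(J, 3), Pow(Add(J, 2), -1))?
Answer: 3824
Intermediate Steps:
Function('N')(J) = Mul(Pow(Add(2, J), -1), Add(3, J)) (Function('N')(J) = Mul(Add(3, J), Pow(Add(2, J), -1)) = Mul(Pow(Add(2, J), -1), Add(3, J)))
Add(-297, Mul(M, Add(Mul(Function('N')(-1), Function('X')(5)), -9))) = Add(-297, Mul(-317, Add(Mul(Mul(Pow(Add(2, -1), -1), Add(3, -1)), -2), -9))) = Add(-297, Mul(-317, Add(Mul(Mul(Pow(1, -1), 2), -2), -9))) = Add(-297, Mul(-317, Add(Mul(Mul(1, 2), -2), -9))) = Add(-297, Mul(-317, Add(Mul(2, -2), -9))) = Add(-297, Mul(-317, Add(-4, -9))) = Add(-297, Mul(-317, -13)) = Add(-297, 4121) = 3824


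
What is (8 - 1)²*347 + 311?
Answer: 17314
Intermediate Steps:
(8 - 1)²*347 + 311 = 7²*347 + 311 = 49*347 + 311 = 17003 + 311 = 17314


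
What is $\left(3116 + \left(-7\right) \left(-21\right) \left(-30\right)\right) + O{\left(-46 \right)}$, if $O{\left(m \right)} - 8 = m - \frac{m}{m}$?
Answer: $-1333$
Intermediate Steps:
$O{\left(m \right)} = 7 + m$ ($O{\left(m \right)} = 8 + \left(m - \frac{m}{m}\right) = 8 + \left(m - 1\right) = 8 + \left(-1 + m\right) = 7 + m$)
$\left(3116 + \left(-7\right) \left(-21\right) \left(-30\right)\right) + O{\left(-46 \right)} = \left(3116 + \left(-7\right) \left(-21\right) \left(-30\right)\right) + \left(7 - 46\right) = \left(3116 + 147 \left(-30\right)\right) - 39 = \left(3116 - 4410\right) - 39 = -1294 - 39 = -1333$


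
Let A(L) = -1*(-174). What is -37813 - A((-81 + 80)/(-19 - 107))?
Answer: -37987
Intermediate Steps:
A(L) = 174
-37813 - A((-81 + 80)/(-19 - 107)) = -37813 - 1*174 = -37813 - 174 = -37987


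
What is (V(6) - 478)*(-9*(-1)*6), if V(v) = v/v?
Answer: -25758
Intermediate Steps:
V(v) = 1
(V(6) - 478)*(-9*(-1)*6) = (1 - 478)*(-9*(-1)*6) = -4293*6 = -477*54 = -25758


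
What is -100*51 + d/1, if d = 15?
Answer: -5085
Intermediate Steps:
-100*51 + d/1 = -100*51 + 15/1 = -5100 + 15*1 = -5100 + 15 = -5085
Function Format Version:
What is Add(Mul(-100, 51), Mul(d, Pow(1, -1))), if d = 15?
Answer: -5085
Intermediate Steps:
Add(Mul(-100, 51), Mul(d, Pow(1, -1))) = Add(Mul(-100, 51), Mul(15, Pow(1, -1))) = Add(-5100, Mul(15, 1)) = Add(-5100, 15) = -5085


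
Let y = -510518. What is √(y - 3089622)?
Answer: 2*I*√900035 ≈ 1897.4*I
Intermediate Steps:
√(y - 3089622) = √(-510518 - 3089622) = √(-3600140) = 2*I*√900035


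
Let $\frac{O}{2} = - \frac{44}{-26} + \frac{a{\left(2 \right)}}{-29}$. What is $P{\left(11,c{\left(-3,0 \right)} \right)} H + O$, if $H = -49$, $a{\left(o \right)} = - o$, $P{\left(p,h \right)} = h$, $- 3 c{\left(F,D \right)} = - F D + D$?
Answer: $\frac{1328}{377} \approx 3.5225$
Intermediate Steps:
$c{\left(F,D \right)} = - \frac{D}{3} + \frac{D F}{3}$ ($c{\left(F,D \right)} = - \frac{- F D + D}{3} = - \frac{- D F + D}{3} = - \frac{D - D F}{3} = - \frac{D}{3} + \frac{D F}{3}$)
$O = \frac{1328}{377}$ ($O = 2 \left(- \frac{44}{-26} + \frac{\left(-1\right) 2}{-29}\right) = 2 \left(\left(-44\right) \left(- \frac{1}{26}\right) - - \frac{2}{29}\right) = 2 \left(\frac{22}{13} + \frac{2}{29}\right) = 2 \cdot \frac{664}{377} = \frac{1328}{377} \approx 3.5225$)
$P{\left(11,c{\left(-3,0 \right)} \right)} H + O = \frac{1}{3} \cdot 0 \left(-1 - 3\right) \left(-49\right) + \frac{1328}{377} = \frac{1}{3} \cdot 0 \left(-4\right) \left(-49\right) + \frac{1328}{377} = 0 \left(-49\right) + \frac{1328}{377} = 0 + \frac{1328}{377} = \frac{1328}{377}$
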